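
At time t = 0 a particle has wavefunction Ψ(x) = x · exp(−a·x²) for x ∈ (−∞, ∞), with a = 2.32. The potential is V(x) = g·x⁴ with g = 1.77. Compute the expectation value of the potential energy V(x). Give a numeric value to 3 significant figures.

0.308

⟨V⟩ = ∫ V(x)·|Ψ|² dx / ∫|Ψ|² dx.
Expand each integrand as polynomial × e^(−2ax²) and use ∫x^(2j)·e^(−2ax²) dx = (2j−1)!!/(4a)^j · √(π/(2a)), odd powers → 0; here √(π/(2a)) = 0.82284.
State is unnormalized: ∫|Ψ|² dx = 0.088668, and ∫Ψ*·V(x)·Ψ dx = 0.027336, so ⟨V⟩ = 0.027336 / 0.088668.
⟨V⟩ = 0.30830.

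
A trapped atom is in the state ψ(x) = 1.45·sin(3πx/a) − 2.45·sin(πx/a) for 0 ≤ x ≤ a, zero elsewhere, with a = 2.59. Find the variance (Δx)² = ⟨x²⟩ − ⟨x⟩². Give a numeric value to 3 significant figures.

Compute ⟨x⟩ and ⟨x²⟩ separately, then (Δx)² = ⟨x²⟩ − ⟨x⟩².
On 0 ≤ x ≤ a (j ≠ l): ∫sin²(jπx/a) dx = a/2, ∫sin(jπx/a)·sin(lπx/a) dx = 0; diagonal moments ∫x·sin²(jπx/a) dx = a²/4, ∫x²·sin²(jπx/a) dx = a³·(1/6 − 1/(4j²π²)); cross terms ∫x·sin(jπx/a)·sin(lπx/a) dx = 0 for j + l even and −4jla²/(π²(j² − l²)²) for j + l odd, ∫x²·sin(jπx/a)·sin(lπx/a) dx = (−1)^(j+l)·4jla³/(π²(j² − l²)²); higher powers the same way via product-to-sum and parts.
Normalization: ∫|ψ|² dx = 10.496.
⟨x⟩ = 1.2950 and ⟨x²⟩ = 1.7511.
(Δx)² = 1.7511 − (1.2950)² = 0.074103.

0.0741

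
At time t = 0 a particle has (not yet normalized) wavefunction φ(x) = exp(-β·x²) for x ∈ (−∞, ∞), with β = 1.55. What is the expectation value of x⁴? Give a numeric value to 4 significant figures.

⟨x⁴⟩ = ∫ x⁴·|φ|² dx / ∫|φ|² dx (integrals over the domain).
Gaussian moments: ∫x^(2j)·e^(−2βx²) dx = (2j−1)!!/(4β)^j · √(π/(2β)), odd powers integrate to 0; here √(π/(2β)) = 1.0067.
State is unnormalized: ∫|φ|² dx = 1.0067, and ∫φ*·x⁴·φ dx = 0.078566, so ⟨x⁴⟩ = 0.078566 / 1.0067.
⟨x⁴⟩ = 0.078044.

0.07804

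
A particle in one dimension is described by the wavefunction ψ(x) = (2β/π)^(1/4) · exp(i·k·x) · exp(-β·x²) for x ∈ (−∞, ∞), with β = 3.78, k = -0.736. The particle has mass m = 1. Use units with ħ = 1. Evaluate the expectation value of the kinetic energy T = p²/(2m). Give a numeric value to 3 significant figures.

T = −(ħ²/2m) d²/dx², so ⟨T⟩ = −(ħ²/2m) ∫ ψ*·ψ'' dx; with m = 1.
Gaussian moments: ∫x^(2j)·e^(−2βx²) dx = (2j−1)!!/(4β)^j · √(π/(2β)), odd powers integrate to 0; here √(π/(2β)) = 0.64464. Derivatives: ψ′ = (ik − 2βx)·ψ, ψ″ = ((ik − 2βx)² − 2β)·ψ; the odd-in-x pieces drop out.
⟨T⟩ = 2.1608.

2.16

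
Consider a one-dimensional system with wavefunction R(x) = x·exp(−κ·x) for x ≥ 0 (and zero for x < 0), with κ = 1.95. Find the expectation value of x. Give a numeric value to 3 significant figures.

⟨x⟩ = ∫ x·|R|² dx / ∫|R|² dx (integrals over the domain).
Every integrand reduces to terms xʲ·e^(−2κx) on [0, ∞); use ∫₀^∞ xʲ·e^(−2κx) dx = j!/(2κ)^(j+1).
State is unnormalized: ∫|R|² dx = 0.033716, and ∫R*·x·R dx = 0.025935, so ⟨x⟩ = 0.025935 / 0.033716.
⟨x⟩ = 0.76923.

0.769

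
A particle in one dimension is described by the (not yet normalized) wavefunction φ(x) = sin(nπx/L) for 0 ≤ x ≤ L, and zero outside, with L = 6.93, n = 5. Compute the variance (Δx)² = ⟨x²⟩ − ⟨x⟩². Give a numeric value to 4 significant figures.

3.905

Compute ⟨x⟩ and ⟨x²⟩ separately, then (Δx)² = ⟨x²⟩ − ⟨x⟩².
With sin²θ = (1 − cos2θ)/2 on 0 ≤ x ≤ L: ∫sin²(nπx/L) dx = L/2, ∫x·sin²(nπx/L) dx = L²/4, ∫x²·sin²(nπx/L) dx = L³·(1/6 − 1/(4n²π²)); higher powers xᵏ the same way, integrating xᵏ·cos(2nπx/L) by parts.
Normalization: ∫|φ|² dx = 3.4650.
⟨x⟩ = 3.4650 and ⟨x²⟩ = 15.911.
(Δx)² = 15.911 − (3.4650)² = 3.9048.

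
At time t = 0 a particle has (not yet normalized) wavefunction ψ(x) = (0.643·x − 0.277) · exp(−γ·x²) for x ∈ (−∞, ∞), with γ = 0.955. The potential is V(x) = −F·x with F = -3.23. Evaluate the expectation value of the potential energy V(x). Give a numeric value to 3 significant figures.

⟨V⟩ = ∫ V(x)·|ψ|² dx / ∫|ψ|² dx.
Expand each integrand as polynomial × e^(−2γx²) and use ∫x^(2j)·e^(−2γx²) dx = (2j−1)!!/(4γ)^j · √(π/(2γ)), odd powers → 0; here √(π/(2γ)) = 1.2825.
State is unnormalized: ∫|ψ|² dx = 0.23721, and ∫ψ*·V(x)·ψ dx = -0.38629, so ⟨V⟩ = -0.38629 / 0.23721.
⟨V⟩ = -1.6285.

-1.63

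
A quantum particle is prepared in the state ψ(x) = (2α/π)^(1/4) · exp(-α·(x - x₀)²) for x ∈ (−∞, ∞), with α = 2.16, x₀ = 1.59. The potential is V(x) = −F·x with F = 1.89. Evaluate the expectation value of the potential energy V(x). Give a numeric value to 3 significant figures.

⟨V⟩ = ∫ V(x)·|ψ|² dx.
Gaussian moments (u = x − x₀): ∫u^(2j)·e^(−2αu²) du = (2j−1)!!/(4α)^j · √(π/(2α)), odd powers integrate to 0; here √(π/(2α)) = 0.85277.
⟨V⟩ = -3.0051.

-3.01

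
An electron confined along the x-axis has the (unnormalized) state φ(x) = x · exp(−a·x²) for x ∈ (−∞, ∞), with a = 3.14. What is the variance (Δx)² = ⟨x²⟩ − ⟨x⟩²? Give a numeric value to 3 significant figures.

Compute ⟨x⟩ and ⟨x²⟩ separately, then (Δx)² = ⟨x²⟩ − ⟨x⟩².
Expand each integrand as polynomial × e^(−2ax²) and use ∫x^(2j)·e^(−2ax²) dx = (2j−1)!!/(4a)^j · √(π/(2a)), odd powers → 0; here √(π/(2a)) = 0.70729.
Normalization: ∫|φ|² dx = 0.056313.
⟨x⟩ = 0.0000 and ⟨x²⟩ = 0.23885.
(Δx)² = 0.23885 − (0.0000)² = 0.23885.

0.239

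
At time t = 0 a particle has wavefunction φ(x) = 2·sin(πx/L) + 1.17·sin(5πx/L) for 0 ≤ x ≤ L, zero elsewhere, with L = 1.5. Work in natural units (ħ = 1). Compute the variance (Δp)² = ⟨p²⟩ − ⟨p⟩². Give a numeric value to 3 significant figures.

Compute ⟨p⟩ and ⟨p²⟩ separately; (Δp)² = ⟨p²⟩ − ⟨p⟩².
d²/dx² sin(jπx/L) = −(jπ/L)²·sin(jπx/L); on 0 ≤ x ≤ L, ∫sin²(jπx/L) dx = L/2 and ∫sin(jπx/L)·sin(lπx/L) dx = 0 for j ≠ l, so only diagonal terms survive in ∫|φ|² and ∫φ·φ″; ∫φ·φ′ dx = [φ²/2] between the walls = 0.
Normalization: ∫|φ|² dx = 4.0267.
⟨p⟩ = 0.0000 and ⟨p²⟩ = 31.228.
(Δp)² = 31.228 − (0.0000)² = 31.228.

31.2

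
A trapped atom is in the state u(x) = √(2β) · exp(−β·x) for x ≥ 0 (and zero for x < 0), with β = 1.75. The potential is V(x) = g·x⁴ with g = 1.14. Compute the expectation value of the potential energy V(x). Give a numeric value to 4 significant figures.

0.1823

⟨V⟩ = ∫ V(x)·|u|² dx.
Every integrand reduces to terms xʲ·e^(−2βx) on [0, ∞); use ∫₀^∞ xʲ·e^(−2βx) dx = j!/(2β)^(j+1).
⟨V⟩ = 0.18232.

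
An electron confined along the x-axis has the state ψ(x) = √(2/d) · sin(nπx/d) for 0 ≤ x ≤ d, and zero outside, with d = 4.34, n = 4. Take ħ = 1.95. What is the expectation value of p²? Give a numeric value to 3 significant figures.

p² ψ = −ħ² d²ψ/dx²; ⟨p²⟩ = −ħ² ∫ ψ*·ψ'' dx.
d/dx sin(nπx/d) = (nπ/d)·cos(nπx/d) and d²/dx² sin(nπx/d) = −(nπ/d)²·sin(nπx/d); on 0 ≤ x ≤ d, ∫sin²(nπx/d) dx = d/2 and ∫sin(nπx/d)·cos(nπx/d) dx = 0.
⟨p²⟩ = 31.879.

31.9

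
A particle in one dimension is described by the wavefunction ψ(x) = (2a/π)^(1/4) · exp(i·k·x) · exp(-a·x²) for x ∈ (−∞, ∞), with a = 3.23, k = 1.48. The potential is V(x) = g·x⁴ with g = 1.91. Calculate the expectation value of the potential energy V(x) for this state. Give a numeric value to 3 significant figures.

⟨V⟩ = ∫ V(x)·|ψ|² dx.
Gaussian moments: ∫x^(2j)·e^(−2ax²) dx = (2j−1)!!/(4a)^j · √(π/(2a)), odd powers integrate to 0; here √(π/(2a)) = 0.69736.
⟨V⟩ = 0.034327.

0.0343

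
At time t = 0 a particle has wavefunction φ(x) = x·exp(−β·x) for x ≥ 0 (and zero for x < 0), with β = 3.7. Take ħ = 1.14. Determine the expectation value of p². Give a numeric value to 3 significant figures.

p² φ = −ħ² d²φ/dx²; ⟨p²⟩ = −ħ² ∫ φ*·φ'' dx / ∫|φ|² dx.
Differentiate x·exp(−β·x) with the product rule; every integrand then reduces to terms xʲ·e^(−2βx) on [0, ∞), with ∫₀^∞ xʲ·e^(−2βx) dx = j!/(2β)^(j+1).
State is unnormalized: ∫|φ|² dx = 0.0049355, and ∫φ*·(−ħ² φ'') dx = 0.087811, so ⟨p²⟩ = 0.087811 / 0.0049355.
⟨p²⟩ = 17.792.

17.8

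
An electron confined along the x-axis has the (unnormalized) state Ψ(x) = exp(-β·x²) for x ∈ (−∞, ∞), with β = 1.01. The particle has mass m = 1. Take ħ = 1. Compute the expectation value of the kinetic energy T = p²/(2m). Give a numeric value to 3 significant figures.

0.505

T = −(ħ²/2m) d²/dx², so ⟨T⟩ = −(ħ²/2m) ∫ Ψ*·Ψ'' dx / ∫|Ψ|² dx; with m = 1.
Gaussian moments: ∫x^(2j)·e^(−2βx²) dx = (2j−1)!!/(4β)^j · √(π/(2β)), odd powers integrate to 0; here √(π/(2β)) = 1.2471. Derivatives: d/dx e^(−βx²) = −2βx·e^(−βx²), d²/dx² e^(−βx²) = (4β²x² − 2β)·e^(−βx²).
State is unnormalized: ∫|Ψ|² dx = 1.2471, and ∫Ψ*·(−ħ²/2m · Ψ'') dx = 0.62978, so ⟨T⟩ = 0.62978 / 1.2471.
⟨T⟩ = 0.50500.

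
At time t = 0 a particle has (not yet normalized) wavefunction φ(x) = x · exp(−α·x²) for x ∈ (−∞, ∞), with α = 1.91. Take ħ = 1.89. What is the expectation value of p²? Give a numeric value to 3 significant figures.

20.5

p² φ = −ħ² d²φ/dx²; ⟨p²⟩ = −ħ² ∫ φ*·φ'' dx / ∫|φ|² dx.
Expand each integrand as polynomial × e^(−2αx²) and use ∫x^(2j)·e^(−2αx²) dx = (2j−1)!!/(4α)^j · √(π/(2α)), odd powers → 0; here √(π/(2α)) = 0.90687. Differentiate with the product rule, d/dx e^(−αx²) = −2αx·e^(−αx²).
State is unnormalized: ∫|φ|² dx = 0.11870, and ∫φ*·(−ħ² φ'') dx = 2.4296, so ⟨p²⟩ = 2.4296 / 0.11870.
⟨p²⟩ = 20.468.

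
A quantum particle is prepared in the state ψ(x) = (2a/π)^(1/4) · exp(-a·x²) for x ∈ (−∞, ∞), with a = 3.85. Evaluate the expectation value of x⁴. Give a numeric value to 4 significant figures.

⟨x⁴⟩ = ∫ x⁴·|ψ|² dx (integrals over the domain).
Gaussian moments: ∫x^(2j)·e^(−2ax²) dx = (2j−1)!!/(4a)^j · √(π/(2a)), odd powers integrate to 0; here √(π/(2a)) = 0.63875.
⟨x⁴⟩ = 0.012650.

0.01265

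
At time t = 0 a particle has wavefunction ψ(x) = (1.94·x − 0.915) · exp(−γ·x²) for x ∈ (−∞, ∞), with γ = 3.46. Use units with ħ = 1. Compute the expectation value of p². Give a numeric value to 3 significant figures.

5.16

p² ψ = −ħ² d²ψ/dx²; ⟨p²⟩ = −ħ² ∫ ψ*·ψ'' dx / ∫|ψ|² dx.
Expand each integrand as polynomial × e^(−2γx²) and use ∫x^(2j)·e^(−2γx²) dx = (2j−1)!!/(4γ)^j · √(π/(2γ)), odd powers → 0; here √(π/(2γ)) = 0.67379. Differentiate with the product rule, d/dx e^(−γx²) = −2γx·e^(−γx²).
State is unnormalized: ∫|ψ|² dx = 0.74734, and ∫ψ*·(−ħ² ψ'') dx = 3.8537, so ⟨p²⟩ = 3.8537 / 0.74734.
⟨p²⟩ = 5.1566.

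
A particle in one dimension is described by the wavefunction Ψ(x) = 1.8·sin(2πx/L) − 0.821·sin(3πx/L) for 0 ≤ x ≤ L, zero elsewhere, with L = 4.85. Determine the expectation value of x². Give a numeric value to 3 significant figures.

11.0

⟨x²⟩ = ∫ x²·|Ψ|² dx / ∫|Ψ|² dx (integrals over the domain).
On 0 ≤ x ≤ L (j ≠ l): ∫sin²(jπx/L) dx = L/2, ∫sin(jπx/L)·sin(lπx/L) dx = 0; diagonal moments ∫x·sin²(jπx/L) dx = L²/4, ∫x²·sin²(jπx/L) dx = L³·(1/6 − 1/(4j²π²)); cross terms ∫x·sin(jπx/L)·sin(lπx/L) dx = 0 for j + l even and −4jlL²/(π²(j² − l²)²) for j + l odd, ∫x²·sin(jπx/L)·sin(lπx/L) dx = (−1)^(j+l)·4jlL³/(π²(j² − l²)²); higher powers the same way via product-to-sum and parts.
State is unnormalized: ∫|Ψ|² dx = 9.4915, and ∫Ψ*·x²·Ψ dx = 104.66, so ⟨x²⟩ = 104.66 / 9.4915.
⟨x²⟩ = 11.027.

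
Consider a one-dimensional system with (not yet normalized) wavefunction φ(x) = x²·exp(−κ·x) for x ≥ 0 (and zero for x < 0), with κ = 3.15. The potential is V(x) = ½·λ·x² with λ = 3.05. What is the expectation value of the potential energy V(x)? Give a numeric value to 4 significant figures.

1.153

⟨V⟩ = ∫ V(x)·|φ|² dx / ∫|φ|² dx.
Every integrand reduces to terms xʲ·e^(−2κx) on [0, ∞); use ∫₀^∞ xʲ·e^(−2κx) dx = j!/(2κ)^(j+1).
State is unnormalized: ∫|φ|² dx = 0.0024183, and ∫φ*·V(x)·φ dx = 0.0027875, so ⟨V⟩ = 0.0027875 / 0.0024183.
⟨V⟩ = 1.1527.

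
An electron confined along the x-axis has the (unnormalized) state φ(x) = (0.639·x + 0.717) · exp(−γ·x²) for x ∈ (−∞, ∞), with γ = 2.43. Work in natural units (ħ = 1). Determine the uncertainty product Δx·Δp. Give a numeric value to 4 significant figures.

0.5009

Δx = √(⟨x²⟩−⟨x⟩²), Δp = √(⟨p²⟩−⟨p⟩²).
Expand each integrand as polynomial × e^(−2γx²) and use ∫x^(2j)·e^(−2γx²) dx = (2j−1)!!/(4γ)^j · √(π/(2γ)), odd powers → 0; here √(π/(2γ)) = 0.80400. Differentiate with the product rule, d/dx e^(−γx²) = −2γx·e^(−γx²).
Normalization: ∫|φ|² dx = 0.44710.
⟨x⟩ = 0.16952, ⟨x²⟩ = 0.11842 ⇒ Δx = 0.29948.
⟨p⟩ = 0.0000, ⟨p²⟩ = 2.7971 ⇒ Δp = 1.6725.
Δx·Δp = 0.50086.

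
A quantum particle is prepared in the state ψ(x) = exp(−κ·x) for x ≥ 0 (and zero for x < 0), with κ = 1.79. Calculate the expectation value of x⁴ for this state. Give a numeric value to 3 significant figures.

⟨x⁴⟩ = ∫ x⁴·|ψ|² dx / ∫|ψ|² dx (integrals over the domain).
Every integrand reduces to terms xʲ·e^(−2κx) on [0, ∞); use ∫₀^∞ xʲ·e^(−2κx) dx = j!/(2κ)^(j+1).
State is unnormalized: ∫|ψ|² dx = 0.27933, and ∫ψ*·x⁴·ψ dx = 0.040813, so ⟨x⁴⟩ = 0.040813 / 0.27933.
⟨x⁴⟩ = 0.14611.

0.146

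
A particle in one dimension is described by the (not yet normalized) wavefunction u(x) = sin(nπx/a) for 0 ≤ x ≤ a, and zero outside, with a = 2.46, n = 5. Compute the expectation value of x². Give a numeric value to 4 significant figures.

⟨x²⟩ = ∫ x²·|u|² dx / ∫|u|² dx (integrals over the domain).
With sin²θ = (1 − cos2θ)/2 on 0 ≤ x ≤ a: ∫sin²(nπx/a) dx = a/2, ∫x·sin²(nπx/a) dx = a²/4, ∫x²·sin²(nπx/a) dx = a³·(1/6 − 1/(4n²π²)); higher powers xᵏ the same way, integrating xᵏ·cos(2nπx/a) by parts.
State is unnormalized: ∫|u|² dx = 1.2300, and ∫u*·x²·u dx = 2.4661, so ⟨x²⟩ = 2.4661 / 1.2300.
⟨x²⟩ = 2.0049.

2.005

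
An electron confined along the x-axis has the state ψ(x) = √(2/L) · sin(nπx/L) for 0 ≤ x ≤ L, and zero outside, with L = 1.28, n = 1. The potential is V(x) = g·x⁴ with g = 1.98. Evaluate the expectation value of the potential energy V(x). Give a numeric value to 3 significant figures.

⟨V⟩ = ∫ V(x)·|ψ|² dx.
With sin²θ = (1 − cos2θ)/2 on 0 ≤ x ≤ L: ∫sin²(nπx/L) dx = L/2, ∫x·sin²(nπx/L) dx = L²/4, ∫x²·sin²(nπx/L) dx = L³·(1/6 − 1/(4n²π²)); higher powers xᵏ the same way, integrating xᵏ·cos(2nπx/L) by parts.
⟨V⟩ = 0.60633.

0.606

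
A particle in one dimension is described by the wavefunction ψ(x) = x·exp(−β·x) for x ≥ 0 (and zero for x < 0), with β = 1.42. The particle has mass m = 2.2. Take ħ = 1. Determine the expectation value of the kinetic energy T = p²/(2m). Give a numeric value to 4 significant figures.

T = −(ħ²/2m) d²/dx², so ⟨T⟩ = −(ħ²/2m) ∫ ψ*·ψ'' dx / ∫|ψ|² dx; with m = 2.2.
Differentiate x·exp(−β·x) with the product rule; every integrand then reduces to terms xʲ·e^(−2βx) on [0, ∞), with ∫₀^∞ xʲ·e^(−2βx) dx = j!/(2β)^(j+1).
State is unnormalized: ∫|ψ|² dx = 0.087312, and ∫ψ*·(−ħ²/2m · ψ'') dx = 0.040013, so ⟨T⟩ = 0.040013 / 0.087312.
⟨T⟩ = 0.45827.

0.4583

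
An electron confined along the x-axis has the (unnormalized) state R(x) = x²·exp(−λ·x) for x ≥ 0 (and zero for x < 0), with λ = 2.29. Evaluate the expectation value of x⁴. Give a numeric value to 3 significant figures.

⟨x⁴⟩ = ∫ x⁴·|R|² dx / ∫|R|² dx (integrals over the domain).
Every integrand reduces to terms xʲ·e^(−2λx) on [0, ∞); use ∫₀^∞ xʲ·e^(−2λx) dx = j!/(2λ)^(j+1).
State is unnormalized: ∫|R|² dx = 0.011909, and ∫R*·x⁴·R dx = 0.045471, so ⟨x⁴⟩ = 0.045471 / 0.011909.
⟨x⁴⟩ = 3.8181.

3.82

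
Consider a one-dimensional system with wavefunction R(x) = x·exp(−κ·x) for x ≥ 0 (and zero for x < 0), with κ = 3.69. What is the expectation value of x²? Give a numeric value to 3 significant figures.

0.220

⟨x²⟩ = ∫ x²·|R|² dx / ∫|R|² dx (integrals over the domain).
Every integrand reduces to terms xʲ·e^(−2κx) on [0, ∞); use ∫₀^∞ xʲ·e^(−2κx) dx = j!/(2κ)^(j+1).
State is unnormalized: ∫|R|² dx = 0.0049758, and ∫R*·x²·R dx = 0.0010963, so ⟨x²⟩ = 0.0010963 / 0.0049758.
⟨x²⟩ = 0.22033.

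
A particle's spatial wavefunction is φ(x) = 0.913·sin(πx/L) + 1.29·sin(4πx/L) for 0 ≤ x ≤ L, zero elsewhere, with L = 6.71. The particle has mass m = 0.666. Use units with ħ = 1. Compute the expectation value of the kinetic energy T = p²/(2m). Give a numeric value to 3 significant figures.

T = −(ħ²/2m) d²/dx², so ⟨T⟩ = −(ħ²/2m) ∫ φ*·φ'' dx / ∫|φ|² dx; with m = 0.666.
d²/dx² sin(jπx/L) = −(jπ/L)²·sin(jπx/L); on 0 ≤ x ≤ L, ∫sin²(jπx/L) dx = L/2 and ∫sin(jπx/L)·sin(lπx/L) dx = 0 for j ≠ l, so only diagonal terms survive in ∫|φ|² and ∫φ·φ″; ∫φ·φ′ dx = [φ²/2] between the walls = 0.
State is unnormalized: ∫|φ|² dx = 8.3797, and ∫φ*·(−ħ²/2m · φ'') dx = 15.161, so ⟨T⟩ = 15.161 / 8.3797.
⟨T⟩ = 1.8093.

1.81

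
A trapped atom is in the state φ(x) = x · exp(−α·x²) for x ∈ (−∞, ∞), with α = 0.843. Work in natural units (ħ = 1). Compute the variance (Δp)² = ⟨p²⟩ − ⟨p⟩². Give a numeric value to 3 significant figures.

2.53

Compute ⟨p⟩ and ⟨p²⟩ separately; (Δp)² = ⟨p²⟩ − ⟨p⟩².
Expand each integrand as polynomial × e^(−2αx²) and use ∫x^(2j)·e^(−2αx²) dx = (2j−1)!!/(4α)^j · √(π/(2α)), odd powers → 0; here √(π/(2α)) = 1.3650. Differentiate with the product rule, d/dx e^(−αx²) = −2αx·e^(−αx²).
Normalization: ∫|φ|² dx = 0.40482.
⟨p⟩ = 0.0000 and ⟨p²⟩ = 2.5290.
(Δp)² = 2.5290 − (0.0000)² = 2.5290.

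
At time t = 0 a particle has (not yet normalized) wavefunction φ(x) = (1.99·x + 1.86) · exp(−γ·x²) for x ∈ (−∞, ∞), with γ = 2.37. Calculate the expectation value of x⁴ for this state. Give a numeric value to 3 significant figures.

⟨x⁴⟩ = ∫ x⁴·|φ|² dx / ∫|φ|² dx (integrals over the domain).
Expand each integrand as polynomial × e^(−2γx²) and use ∫x^(2j)·e^(−2γx²) dx = (2j−1)!!/(4γ)^j · √(π/(2γ)), odd powers → 0; here √(π/(2γ)) = 0.81412.
State is unnormalized: ∫|φ|² dx = 3.1566, and ∫φ*·x⁴·φ dx = 0.15078, so ⟨x⁴⟩ = 0.15078 / 3.1566.
⟨x⁴⟩ = 0.047767.

0.0478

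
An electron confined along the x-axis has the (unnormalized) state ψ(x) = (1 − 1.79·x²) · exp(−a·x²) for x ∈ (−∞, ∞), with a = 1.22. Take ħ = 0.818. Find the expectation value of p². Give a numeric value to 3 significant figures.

p² ψ = −ħ² d²ψ/dx²; ⟨p²⟩ = −ħ² ∫ ψ*·ψ'' dx / ∫|ψ|² dx.
Expand each integrand as polynomial × e^(−2ax²) and use ∫x^(2j)·e^(−2ax²) dx = (2j−1)!!/(4a)^j · √(π/(2a)), odd powers → 0; here √(π/(2a)) = 1.1347. Differentiate with the product rule, d/dx e^(−ax²) = −2ax·e^(−ax²).
State is unnormalized: ∫|ψ|² dx = 0.76028, and ∫ψ*·(−ħ² ψ'') dx = 2.4782, so ⟨p²⟩ = 2.4782 / 0.76028.
⟨p²⟩ = 3.2596.

3.26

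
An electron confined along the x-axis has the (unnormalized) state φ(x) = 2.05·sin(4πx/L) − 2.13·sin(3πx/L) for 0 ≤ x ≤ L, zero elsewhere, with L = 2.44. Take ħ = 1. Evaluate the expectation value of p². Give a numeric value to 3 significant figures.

p² φ = −ħ² d²φ/dx²; ⟨p²⟩ = −ħ² ∫ φ*·φ'' dx / ∫|φ|² dx.
d²/dx² sin(jπx/L) = −(jπ/L)²·sin(jπx/L); on 0 ≤ x ≤ L, ∫sin²(jπx/L) dx = L/2 and ∫sin(jπx/L)·sin(lπx/L) dx = 0 for j ≠ l, so only diagonal terms survive in ∫|φ|² and ∫φ·φ″; ∫φ·φ′ dx = [φ²/2] between the walls = 0.
State is unnormalized: ∫|φ|² dx = 10.662, and ∫φ*·(−ħ² φ'') dx = 218.57, so ⟨p²⟩ = 218.57 / 10.662.
⟨p²⟩ = 20.500.

20.5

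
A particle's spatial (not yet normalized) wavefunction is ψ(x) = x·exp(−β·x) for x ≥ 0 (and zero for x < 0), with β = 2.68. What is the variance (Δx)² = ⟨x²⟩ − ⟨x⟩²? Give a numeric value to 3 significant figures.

0.104

Compute ⟨x⟩ and ⟨x²⟩ separately, then (Δx)² = ⟨x²⟩ − ⟨x⟩².
Every integrand reduces to terms xʲ·e^(−2βx) on [0, ∞); use ∫₀^∞ xʲ·e^(−2βx) dx = j!/(2β)^(j+1).
Normalization: ∫|ψ|² dx = 0.012988.
⟨x⟩ = 0.55970 and ⟨x²⟩ = 0.41769.
(Δx)² = 0.41769 − (0.55970)² = 0.10442.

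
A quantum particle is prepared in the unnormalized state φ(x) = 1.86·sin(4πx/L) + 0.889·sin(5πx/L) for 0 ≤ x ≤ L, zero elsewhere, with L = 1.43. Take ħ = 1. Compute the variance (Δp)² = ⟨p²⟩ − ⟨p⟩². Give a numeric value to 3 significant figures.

85.3

Compute ⟨p⟩ and ⟨p²⟩ separately; (Δp)² = ⟨p²⟩ − ⟨p⟩².
d²/dx² sin(jπx/L) = −(jπ/L)²·sin(jπx/L); on 0 ≤ x ≤ L, ∫sin²(jπx/L) dx = L/2 and ∫sin(jπx/L)·sin(lπx/L) dx = 0 for j ≠ l, so only diagonal terms survive in ∫|φ|² and ∫φ·φ″; ∫φ·φ′ dx = [φ²/2] between the walls = 0.
Normalization: ∫|φ|² dx = 3.0387.
⟨p⟩ = 0.0000 and ⟨p²⟩ = 85.301.
(Δp)² = 85.301 − (0.0000)² = 85.301.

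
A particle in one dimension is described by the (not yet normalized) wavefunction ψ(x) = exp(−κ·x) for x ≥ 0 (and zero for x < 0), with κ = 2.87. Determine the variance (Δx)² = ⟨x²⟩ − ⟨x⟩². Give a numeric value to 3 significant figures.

Compute ⟨x⟩ and ⟨x²⟩ separately, then (Δx)² = ⟨x²⟩ − ⟨x⟩².
Every integrand reduces to terms xʲ·e^(−2κx) on [0, ∞); use ∫₀^∞ xʲ·e^(−2κx) dx = j!/(2κ)^(j+1).
Normalization: ∫|ψ|² dx = 0.17422.
⟨x⟩ = 0.17422 and ⟨x²⟩ = 0.060702.
(Δx)² = 0.060702 − (0.17422)² = 0.030351.

0.0304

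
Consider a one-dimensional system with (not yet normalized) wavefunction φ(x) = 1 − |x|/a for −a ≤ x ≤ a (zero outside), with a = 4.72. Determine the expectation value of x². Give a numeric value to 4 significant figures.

⟨x²⟩ = ∫ x²·|φ|² dx / ∫|φ|² dx (integrals over the domain).
φ is even, so ∫ over [−a, a] = 2∫₀ᵃ with φ = 1 − x/a there: ∫₀ᵃ (1 − x/a)² dx = a/3, ∫₀ᵃ x²(1 − x/a)² dx = a³/30, ∫₀ᵃ x⁴(1 − x/a)² dx = a⁵/105.
State is unnormalized: ∫|φ|² dx = 3.1467, and ∫φ*·x²·φ dx = 7.0103, so ⟨x²⟩ = 7.0103 / 3.1467.
⟨x²⟩ = 2.2278.

2.228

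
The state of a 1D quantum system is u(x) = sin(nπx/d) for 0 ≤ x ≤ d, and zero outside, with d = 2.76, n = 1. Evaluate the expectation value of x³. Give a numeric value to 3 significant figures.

3.66

⟨x³⟩ = ∫ x³·|u|² dx / ∫|u|² dx (integrals over the domain).
With sin²θ = (1 − cos2θ)/2 on 0 ≤ x ≤ d: ∫sin²(nπx/d) dx = d/2, ∫x·sin²(nπx/d) dx = d²/4, ∫x²·sin²(nπx/d) dx = d³·(1/6 − 1/(4n²π²)); higher powers xᵏ the same way, integrating xᵏ·cos(2nπx/d) by parts.
State is unnormalized: ∫|u|² dx = 1.3800, and ∫u*·x³·u dx = 5.0487, so ⟨x³⟩ = 5.0487 / 1.3800.
⟨x³⟩ = 3.6585.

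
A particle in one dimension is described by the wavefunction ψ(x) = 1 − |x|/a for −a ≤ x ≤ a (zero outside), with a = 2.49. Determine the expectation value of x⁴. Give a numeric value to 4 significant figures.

⟨x⁴⟩ = ∫ x⁴·|ψ|² dx / ∫|ψ|² dx (integrals over the domain).
ψ is even, so ∫ over [−a, a] = 2∫₀ᵃ with ψ = 1 − x/a there: ∫₀ᵃ (1 − x/a)² dx = a/3, ∫₀ᵃ x²(1 − x/a)² dx = a³/30, ∫₀ᵃ x⁴(1 − x/a)² dx = a⁵/105.
State is unnormalized: ∫|ψ|² dx = 1.6600, and ∫ψ*·x⁴·ψ dx = 1.8232, so ⟨x⁴⟩ = 1.8232 / 1.6600.
⟨x⁴⟩ = 1.0983.

1.098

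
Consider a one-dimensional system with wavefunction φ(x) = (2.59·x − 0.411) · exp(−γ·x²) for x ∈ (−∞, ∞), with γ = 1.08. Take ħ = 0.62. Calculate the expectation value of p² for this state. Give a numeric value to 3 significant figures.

1.16

p² φ = −ħ² d²φ/dx²; ⟨p²⟩ = −ħ² ∫ φ*·φ'' dx / ∫|φ|² dx.
Expand each integrand as polynomial × e^(−2γx²) and use ∫x^(2j)·e^(−2γx²) dx = (2j−1)!!/(4γ)^j · √(π/(2γ)), odd powers → 0; here √(π/(2γ)) = 1.2060. Differentiate with the product rule, d/dx e^(−γx²) = −2γx·e^(−γx²).
State is unnormalized: ∫|φ|² dx = 2.0764, and ∫φ*·(−ħ² φ'') dx = 2.4169, so ⟨p²⟩ = 2.4169 / 2.0764.
⟨p²⟩ = 1.1640.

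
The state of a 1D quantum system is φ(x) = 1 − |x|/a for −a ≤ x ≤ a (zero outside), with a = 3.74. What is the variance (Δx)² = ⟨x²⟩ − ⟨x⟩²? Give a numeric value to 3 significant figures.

1.40

Compute ⟨x⟩ and ⟨x²⟩ separately, then (Δx)² = ⟨x²⟩ − ⟨x⟩².
φ is even, so ∫ over [−a, a] = 2∫₀ᵃ with φ = 1 − x/a there: ∫₀ᵃ (1 − x/a)² dx = a/3, ∫₀ᵃ x²(1 − x/a)² dx = a³/30, ∫₀ᵃ x⁴(1 − x/a)² dx = a⁵/105.
Normalization: ∫|φ|² dx = 2.4933.
⟨x⟩ = 0.0000 and ⟨x²⟩ = 1.3988.
(Δx)² = 1.3988 − (0.0000)² = 1.3988.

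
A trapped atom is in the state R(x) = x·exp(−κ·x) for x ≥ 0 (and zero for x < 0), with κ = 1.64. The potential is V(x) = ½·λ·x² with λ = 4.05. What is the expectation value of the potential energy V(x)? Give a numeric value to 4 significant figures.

2.259

⟨V⟩ = ∫ V(x)·|R|² dx / ∫|R|² dx.
Every integrand reduces to terms xʲ·e^(−2κx) on [0, ∞); use ∫₀^∞ xʲ·e^(−2κx) dx = j!/(2κ)^(j+1).
State is unnormalized: ∫|R|² dx = 0.056677, and ∫R*·V(x)·R dx = 0.12802, so ⟨V⟩ = 0.12802 / 0.056677.
⟨V⟩ = 2.2587.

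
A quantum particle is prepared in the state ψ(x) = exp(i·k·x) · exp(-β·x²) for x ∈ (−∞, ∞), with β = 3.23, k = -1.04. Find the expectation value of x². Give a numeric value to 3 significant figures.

0.0774

⟨x²⟩ = ∫ x²·|ψ|² dx / ∫|ψ|² dx (integrals over the domain).
Gaussian moments: ∫x^(2j)·e^(−2βx²) dx = (2j−1)!!/(4β)^j · √(π/(2β)), odd powers integrate to 0; here √(π/(2β)) = 0.69736.
State is unnormalized: ∫|ψ|² dx = 0.69736, and ∫ψ*·x²·ψ dx = 0.053975, so ⟨x²⟩ = 0.053975 / 0.69736.
⟨x²⟩ = 0.077399.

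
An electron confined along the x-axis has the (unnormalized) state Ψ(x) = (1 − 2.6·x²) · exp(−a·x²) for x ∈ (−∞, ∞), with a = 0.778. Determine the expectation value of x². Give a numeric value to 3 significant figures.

⟨x²⟩ = ∫ x²·|Ψ|² dx / ∫|Ψ|² dx (integrals over the domain).
Expand each integrand as polynomial × e^(−2ax²) and use ∫x^(2j)·e^(−2ax²) dx = (2j−1)!!/(4a)^j · √(π/(2a)), odd powers → 0; here √(π/(2a)) = 1.4209.
State is unnormalized: ∫|Ψ|² dx = 2.0221, and ∫Ψ*·x²·Ψ dx = 2.9484, so ⟨x²⟩ = 2.9484 / 2.0221.
⟨x²⟩ = 1.4581.

1.46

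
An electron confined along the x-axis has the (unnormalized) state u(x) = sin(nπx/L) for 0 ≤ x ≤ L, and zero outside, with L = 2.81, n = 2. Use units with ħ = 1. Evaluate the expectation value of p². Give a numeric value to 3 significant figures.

p² u = −ħ² d²u/dx²; ⟨p²⟩ = −ħ² ∫ u*·u'' dx / ∫|u|² dx.
d/dx sin(nπx/L) = (nπ/L)·cos(nπx/L) and d²/dx² sin(nπx/L) = −(nπ/L)²·sin(nπx/L); on 0 ≤ x ≤ L, ∫sin²(nπx/L) dx = L/2 and ∫sin(nπx/L)·cos(nπx/L) dx = 0.
State is unnormalized: ∫|u|² dx = 1.4050, and ∫u*·(−ħ² u'') dx = 7.0246, so ⟨p²⟩ = 7.0246 / 1.4050.
⟨p²⟩ = 4.9997.

5.00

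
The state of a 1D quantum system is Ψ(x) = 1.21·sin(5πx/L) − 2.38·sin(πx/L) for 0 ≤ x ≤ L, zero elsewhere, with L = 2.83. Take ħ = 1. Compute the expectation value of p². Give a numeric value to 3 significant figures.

7.31

p² Ψ = −ħ² d²Ψ/dx²; ⟨p²⟩ = −ħ² ∫ Ψ*·Ψ'' dx / ∫|Ψ|² dx.
d²/dx² sin(jπx/L) = −(jπ/L)²·sin(jπx/L); on 0 ≤ x ≤ L, ∫sin²(jπx/L) dx = L/2 and ∫sin(jπx/L)·sin(lπx/L) dx = 0 for j ≠ l, so only diagonal terms survive in ∫|Ψ|² and ∫Ψ·Ψ″; ∫Ψ·Ψ′ dx = [Ψ²/2] between the walls = 0.
State is unnormalized: ∫|Ψ|² dx = 10.087, and ∫Ψ*·(−ħ² Ψ'') dx = 73.703, so ⟨p²⟩ = 73.703 / 10.087.
⟨p²⟩ = 7.3068.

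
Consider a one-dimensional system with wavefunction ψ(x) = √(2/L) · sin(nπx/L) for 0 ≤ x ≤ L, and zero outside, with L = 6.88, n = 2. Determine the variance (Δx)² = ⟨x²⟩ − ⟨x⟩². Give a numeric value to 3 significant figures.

3.35

Compute ⟨x⟩ and ⟨x²⟩ separately, then (Δx)² = ⟨x²⟩ − ⟨x⟩².
With sin²θ = (1 − cos2θ)/2 on 0 ≤ x ≤ L: ∫sin²(nπx/L) dx = L/2, ∫x·sin²(nπx/L) dx = L²/4, ∫x²·sin²(nπx/L) dx = L³·(1/6 − 1/(4n²π²)); higher powers xᵏ the same way, integrating xᵏ·cos(2nπx/L) by parts.
⟨x⟩ = 3.4400 and ⟨x²⟩ = 15.179.
(Δx)² = 15.179 − (3.4400)² = 3.3450.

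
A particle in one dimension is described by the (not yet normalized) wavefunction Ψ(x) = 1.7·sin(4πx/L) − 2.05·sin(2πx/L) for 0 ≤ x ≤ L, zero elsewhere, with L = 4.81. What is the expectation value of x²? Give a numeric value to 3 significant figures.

6.48

⟨x²⟩ = ∫ x²·|Ψ|² dx / ∫|Ψ|² dx (integrals over the domain).
On 0 ≤ x ≤ L (j ≠ l): ∫sin²(jπx/L) dx = L/2, ∫sin(jπx/L)·sin(lπx/L) dx = 0; diagonal moments ∫x·sin²(jπx/L) dx = L²/4, ∫x²·sin²(jπx/L) dx = L³·(1/6 − 1/(4j²π²)); cross terms ∫x·sin(jπx/L)·sin(lπx/L) dx = 0 for j + l even and −4jlL²/(π²(j² − l²)²) for j + l odd, ∫x²·sin(jπx/L)·sin(lπx/L) dx = (−1)^(j+l)·4jlL³/(π²(j² − l²)²); higher powers the same way via product-to-sum and parts.
State is unnormalized: ∫|Ψ|² dx = 17.057, and ∫Ψ*·x²·Ψ dx = 110.61, so ⟨x²⟩ = 110.61 / 17.057.
⟨x²⟩ = 6.4847.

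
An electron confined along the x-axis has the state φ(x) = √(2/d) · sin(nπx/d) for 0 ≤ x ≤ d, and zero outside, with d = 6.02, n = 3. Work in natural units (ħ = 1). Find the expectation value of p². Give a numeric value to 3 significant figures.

2.45

p² φ = −ħ² d²φ/dx²; ⟨p²⟩ = −ħ² ∫ φ*·φ'' dx.
d/dx sin(nπx/d) = (nπ/d)·cos(nπx/d) and d²/dx² sin(nπx/d) = −(nπ/d)²·sin(nπx/d); on 0 ≤ x ≤ d, ∫sin²(nπx/d) dx = d/2 and ∫sin(nπx/d)·cos(nπx/d) dx = 0.
⟨p²⟩ = 2.4510.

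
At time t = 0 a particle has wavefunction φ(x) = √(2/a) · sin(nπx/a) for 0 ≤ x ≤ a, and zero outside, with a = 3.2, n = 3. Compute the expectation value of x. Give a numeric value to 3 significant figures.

1.60

⟨x⟩ = ∫ x·|φ|² dx (integrals over the domain).
With sin²θ = (1 − cos2θ)/2 on 0 ≤ x ≤ a: ∫sin²(nπx/a) dx = a/2, ∫x·sin²(nπx/a) dx = a²/4, ∫x²·sin²(nπx/a) dx = a³·(1/6 − 1/(4n²π²)); higher powers xᵏ the same way, integrating xᵏ·cos(2nπx/a) by parts.
⟨x⟩ = 1.6000.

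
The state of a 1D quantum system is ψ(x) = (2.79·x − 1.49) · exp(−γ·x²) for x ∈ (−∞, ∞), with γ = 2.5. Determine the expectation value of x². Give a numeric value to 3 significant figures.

0.152

⟨x²⟩ = ∫ x²·|ψ|² dx / ∫|ψ|² dx (integrals over the domain).
Expand each integrand as polynomial × e^(−2γx²) and use ∫x^(2j)·e^(−2γx²) dx = (2j−1)!!/(4γ)^j · √(π/(2γ)), odd powers → 0; here √(π/(2γ)) = 0.79267.
State is unnormalized: ∫|ψ|² dx = 2.3768, and ∫ψ*·x²·ψ dx = 0.36109, so ⟨x²⟩ = 0.36109 / 2.3768.
⟨x²⟩ = 0.15192.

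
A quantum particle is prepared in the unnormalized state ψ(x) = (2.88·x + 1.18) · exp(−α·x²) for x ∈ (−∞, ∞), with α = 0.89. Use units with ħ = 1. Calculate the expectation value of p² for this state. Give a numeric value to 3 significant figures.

p² ψ = −ħ² d²ψ/dx²; ⟨p²⟩ = −ħ² ∫ ψ*·ψ'' dx / ∫|ψ|² dx.
Expand each integrand as polynomial × e^(−2αx²) and use ∫x^(2j)·e^(−2αx²) dx = (2j−1)!!/(4α)^j · √(π/(2α)), odd powers → 0; here √(π/(2α)) = 1.3285. Differentiate with the product rule, d/dx e^(−αx²) = −2αx·e^(−αx²).
State is unnormalized: ∫|ψ|² dx = 4.9451, and ∫ψ*·(−ħ² ψ'') dx = 9.9107, so ⟨p²⟩ = 9.9107 / 4.9451.
⟨p²⟩ = 2.0042.

2.00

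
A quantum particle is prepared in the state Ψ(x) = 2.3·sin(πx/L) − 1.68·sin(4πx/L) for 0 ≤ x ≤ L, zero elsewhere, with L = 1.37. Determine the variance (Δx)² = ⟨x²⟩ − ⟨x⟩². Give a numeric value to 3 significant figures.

0.0920

Compute ⟨x⟩ and ⟨x²⟩ separately, then (Δx)² = ⟨x²⟩ − ⟨x⟩².
On 0 ≤ x ≤ L (j ≠ l): ∫sin²(jπx/L) dx = L/2, ∫sin(jπx/L)·sin(lπx/L) dx = 0; diagonal moments ∫x·sin²(jπx/L) dx = L²/4, ∫x²·sin²(jπx/L) dx = L³·(1/6 − 1/(4j²π²)); cross terms ∫x·sin(jπx/L)·sin(lπx/L) dx = 0 for j + l even and −4jlL²/(π²(j² − l²)²) for j + l odd, ∫x²·sin(jπx/L)·sin(lπx/L) dx = (−1)^(j+l)·4jlL³/(π²(j² − l²)²); higher powers the same way via product-to-sum and parts.
Normalization: ∫|Ψ|² dx = 5.5570.
⟨x⟩ = 0.70381 and ⟨x²⟩ = 0.58733.
(Δx)² = 0.58733 − (0.70381)² = 0.091983.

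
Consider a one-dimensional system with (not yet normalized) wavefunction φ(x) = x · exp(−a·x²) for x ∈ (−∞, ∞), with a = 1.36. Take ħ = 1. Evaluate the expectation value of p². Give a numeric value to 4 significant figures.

p² φ = −ħ² d²φ/dx²; ⟨p²⟩ = −ħ² ∫ φ*·φ'' dx / ∫|φ|² dx.
Expand each integrand as polynomial × e^(−2ax²) and use ∫x^(2j)·e^(−2ax²) dx = (2j−1)!!/(4a)^j · √(π/(2a)), odd powers → 0; here √(π/(2a)) = 1.0747. Differentiate with the product rule, d/dx e^(−ax²) = −2ax·e^(−ax²).
State is unnormalized: ∫|φ|² dx = 0.19756, and ∫φ*·(−ħ² φ'') dx = 0.80603, so ⟨p²⟩ = 0.80603 / 0.19756.
⟨p²⟩ = 4.0800.

4.080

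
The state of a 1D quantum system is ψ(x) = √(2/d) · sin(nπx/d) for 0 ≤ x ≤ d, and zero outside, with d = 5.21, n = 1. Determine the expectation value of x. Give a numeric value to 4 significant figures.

⟨x⟩ = ∫ x·|ψ|² dx (integrals over the domain).
With sin²θ = (1 − cos2θ)/2 on 0 ≤ x ≤ d: ∫sin²(nπx/d) dx = d/2, ∫x·sin²(nπx/d) dx = d²/4, ∫x²·sin²(nπx/d) dx = d³·(1/6 − 1/(4n²π²)); higher powers xᵏ the same way, integrating xᵏ·cos(2nπx/d) by parts.
⟨x⟩ = 2.6050.

2.605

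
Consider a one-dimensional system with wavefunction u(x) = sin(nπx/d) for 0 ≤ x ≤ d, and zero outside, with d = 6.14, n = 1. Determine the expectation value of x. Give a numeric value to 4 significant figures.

⟨x⟩ = ∫ x·|u|² dx / ∫|u|² dx (integrals over the domain).
With sin²θ = (1 − cos2θ)/2 on 0 ≤ x ≤ d: ∫sin²(nπx/d) dx = d/2, ∫x·sin²(nπx/d) dx = d²/4, ∫x²·sin²(nπx/d) dx = d³·(1/6 − 1/(4n²π²)); higher powers xᵏ the same way, integrating xᵏ·cos(2nπx/d) by parts.
State is unnormalized: ∫|u|² dx = 3.0700, and ∫u*·x·u dx = 9.4249, so ⟨x⟩ = 9.4249 / 3.0700.
⟨x⟩ = 3.0700.

3.070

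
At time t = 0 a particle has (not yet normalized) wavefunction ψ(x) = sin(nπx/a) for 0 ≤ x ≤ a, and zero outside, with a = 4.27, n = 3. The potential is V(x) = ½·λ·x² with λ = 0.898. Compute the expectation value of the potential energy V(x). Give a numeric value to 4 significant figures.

⟨V⟩ = ∫ V(x)·|ψ|² dx / ∫|ψ|² dx.
With sin²θ = (1 − cos2θ)/2 on 0 ≤ x ≤ a: ∫sin²(nπx/a) dx = a/2, ∫x·sin²(nπx/a) dx = a²/4, ∫x²·sin²(nπx/a) dx = a³·(1/6 − 1/(4n²π²)); higher powers xᵏ the same way, integrating xᵏ·cos(2nπx/a) by parts.
State is unnormalized: ∫|ψ|² dx = 2.1350, and ∫ψ*·V(x)·ψ dx = 5.7277, so ⟨V⟩ = 5.7277 / 2.1350.
⟨V⟩ = 2.6828.

2.683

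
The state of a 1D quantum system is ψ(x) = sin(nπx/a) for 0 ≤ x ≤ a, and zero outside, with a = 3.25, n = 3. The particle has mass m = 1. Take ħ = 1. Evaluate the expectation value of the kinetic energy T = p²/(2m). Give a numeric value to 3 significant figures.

4.20

T = −(ħ²/2m) d²/dx², so ⟨T⟩ = −(ħ²/2m) ∫ ψ*·ψ'' dx / ∫|ψ|² dx; with m = 1.
d/dx sin(nπx/a) = (nπ/a)·cos(nπx/a) and d²/dx² sin(nπx/a) = −(nπ/a)²·sin(nπx/a); on 0 ≤ x ≤ a, ∫sin²(nπx/a) dx = a/2 and ∫sin(nπx/a)·cos(nπx/a) dx = 0.
State is unnormalized: ∫|ψ|² dx = 1.6250, and ∫ψ*·(−ħ²/2m · ψ'') dx = 6.8328, so ⟨T⟩ = 6.8328 / 1.6250.
⟨T⟩ = 4.2048.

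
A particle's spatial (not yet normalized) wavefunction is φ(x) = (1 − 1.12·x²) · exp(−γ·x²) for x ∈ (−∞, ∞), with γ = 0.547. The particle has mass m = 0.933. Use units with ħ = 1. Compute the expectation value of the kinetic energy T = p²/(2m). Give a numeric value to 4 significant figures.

1.484

T = −(ħ²/2m) d²/dx², so ⟨T⟩ = −(ħ²/2m) ∫ φ*·φ'' dx / ∫|φ|² dx; with m = 0.933.
Expand each integrand as polynomial × e^(−2γx²) and use ∫x^(2j)·e^(−2γx²) dx = (2j−1)!!/(4γ)^j · √(π/(2γ)), odd powers → 0; here √(π/(2γ)) = 1.6946. Differentiate with the product rule, d/dx e^(−γx²) = −2γx·e^(−γx²).
State is unnormalized: ∫|φ|² dx = 1.2918, and ∫φ*·(−ħ²/2m · φ'') dx = 1.9164, so ⟨T⟩ = 1.9164 / 1.2918.
⟨T⟩ = 1.4835.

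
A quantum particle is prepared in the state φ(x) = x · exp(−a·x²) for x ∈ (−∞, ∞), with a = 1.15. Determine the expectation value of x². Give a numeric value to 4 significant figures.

⟨x²⟩ = ∫ x²·|φ|² dx / ∫|φ|² dx (integrals over the domain).
Expand each integrand as polynomial × e^(−2ax²) and use ∫x^(2j)·e^(−2ax²) dx = (2j−1)!!/(4a)^j · √(π/(2a)), odd powers → 0; here √(π/(2a)) = 1.1687.
State is unnormalized: ∫|φ|² dx = 0.25407, and ∫φ*·x²·φ dx = 0.16570, so ⟨x²⟩ = 0.16570 / 0.25407.
⟨x²⟩ = 0.65217.

0.6522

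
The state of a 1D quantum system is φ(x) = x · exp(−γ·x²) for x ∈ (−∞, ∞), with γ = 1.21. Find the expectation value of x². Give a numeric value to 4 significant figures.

0.6198

⟨x²⟩ = ∫ x²·|φ|² dx / ∫|φ|² dx (integrals over the domain).
Expand each integrand as polynomial × e^(−2γx²) and use ∫x^(2j)·e^(−2γx²) dx = (2j−1)!!/(4γ)^j · √(π/(2γ)), odd powers → 0; here √(π/(2γ)) = 1.1394.
State is unnormalized: ∫|φ|² dx = 0.23541, and ∫φ*·x²·φ dx = 0.14591, so ⟨x²⟩ = 0.14591 / 0.23541.
⟨x²⟩ = 0.61983.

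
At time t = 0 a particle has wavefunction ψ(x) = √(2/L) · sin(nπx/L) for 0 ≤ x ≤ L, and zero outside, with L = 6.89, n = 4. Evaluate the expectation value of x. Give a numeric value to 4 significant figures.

⟨x⟩ = ∫ x·|ψ|² dx (integrals over the domain).
With sin²θ = (1 − cos2θ)/2 on 0 ≤ x ≤ L: ∫sin²(nπx/L) dx = L/2, ∫x·sin²(nπx/L) dx = L²/4, ∫x²·sin²(nπx/L) dx = L³·(1/6 − 1/(4n²π²)); higher powers xᵏ the same way, integrating xᵏ·cos(2nπx/L) by parts.
⟨x⟩ = 3.4450.

3.445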